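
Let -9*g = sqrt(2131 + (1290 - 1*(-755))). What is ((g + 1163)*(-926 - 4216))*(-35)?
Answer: 209305110 - 239960*sqrt(29) ≈ 2.0801e+8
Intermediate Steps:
g = -4*sqrt(29)/3 (g = -sqrt(2131 + (1290 - 1*(-755)))/9 = -sqrt(2131 + (1290 + 755))/9 = -sqrt(2131 + 2045)/9 = -4*sqrt(29)/3 ≈ -7.1802)
((g + 1163)*(-926 - 4216))*(-35) = ((-4*sqrt(29)/3 + 1163)*(-926 - 4216))*(-35) = ((1163 - 4*sqrt(29)/3)*(-5142))*(-35) = (-5980146 + 6856*sqrt(29))*(-35) = 209305110 - 239960*sqrt(29)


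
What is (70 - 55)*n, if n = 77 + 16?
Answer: 1395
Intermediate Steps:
n = 93
(70 - 55)*n = (70 - 55)*93 = 15*93 = 1395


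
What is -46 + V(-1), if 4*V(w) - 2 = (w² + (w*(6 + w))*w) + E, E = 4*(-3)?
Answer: -47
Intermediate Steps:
E = -12
V(w) = -5/2 + w²/4 + w²*(6 + w)/4 (V(w) = ½ + ((w² + (w*(6 + w))*w) - 12)/4 = ½ + ((w² + w²*(6 + w)) - 12)/4 = ½ + (-12 + w² + w²*(6 + w))/4 = ½ + (-3 + w²/4 + w²*(6 + w)/4) = -5/2 + w²/4 + w²*(6 + w)/4)
-46 + V(-1) = -46 + (-5/2 + (¼)*(-1)³ + (7/4)*(-1)²) = -46 + (-5/2 + (¼)*(-1) + (7/4)*1) = -46 + (-5/2 - ¼ + 7/4) = -46 - 1 = -47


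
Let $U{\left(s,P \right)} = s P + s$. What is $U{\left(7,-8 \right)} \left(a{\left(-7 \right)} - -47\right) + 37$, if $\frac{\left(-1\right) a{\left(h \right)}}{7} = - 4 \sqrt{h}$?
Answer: $-2266 - 1372 i \sqrt{7} \approx -2266.0 - 3630.0 i$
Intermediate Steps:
$a{\left(h \right)} = 28 \sqrt{h}$ ($a{\left(h \right)} = - 7 \left(- 4 \sqrt{h}\right) = 28 \sqrt{h}$)
$U{\left(s,P \right)} = s + P s$ ($U{\left(s,P \right)} = P s + s = s + P s$)
$U{\left(7,-8 \right)} \left(a{\left(-7 \right)} - -47\right) + 37 = 7 \left(1 - 8\right) \left(28 \sqrt{-7} - -47\right) + 37 = 7 \left(-7\right) \left(28 i \sqrt{7} + 47\right) + 37 = - 49 \left(28 i \sqrt{7} + 47\right) + 37 = - 49 \left(47 + 28 i \sqrt{7}\right) + 37 = \left(-2303 - 1372 i \sqrt{7}\right) + 37 = -2266 - 1372 i \sqrt{7}$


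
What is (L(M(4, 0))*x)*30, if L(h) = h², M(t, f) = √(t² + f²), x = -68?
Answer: -32640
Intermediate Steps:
M(t, f) = √(f² + t²)
(L(M(4, 0))*x)*30 = ((√(0² + 4²))²*(-68))*30 = ((√(0 + 16))²*(-68))*30 = ((√16)²*(-68))*30 = (4²*(-68))*30 = (16*(-68))*30 = -1088*30 = -32640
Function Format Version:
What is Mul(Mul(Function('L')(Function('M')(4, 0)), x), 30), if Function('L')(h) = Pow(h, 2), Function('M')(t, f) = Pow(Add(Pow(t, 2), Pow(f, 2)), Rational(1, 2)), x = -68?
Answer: -32640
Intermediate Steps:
Function('M')(t, f) = Pow(Add(Pow(f, 2), Pow(t, 2)), Rational(1, 2))
Mul(Mul(Function('L')(Function('M')(4, 0)), x), 30) = Mul(Mul(Pow(Pow(Add(Pow(0, 2), Pow(4, 2)), Rational(1, 2)), 2), -68), 30) = Mul(Mul(Pow(Pow(Add(0, 16), Rational(1, 2)), 2), -68), 30) = Mul(Mul(Pow(Pow(16, Rational(1, 2)), 2), -68), 30) = Mul(Mul(Pow(4, 2), -68), 30) = Mul(Mul(16, -68), 30) = Mul(-1088, 30) = -32640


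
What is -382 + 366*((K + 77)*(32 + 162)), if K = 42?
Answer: 8449094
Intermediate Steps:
-382 + 366*((K + 77)*(32 + 162)) = -382 + 366*((42 + 77)*(32 + 162)) = -382 + 366*(119*194) = -382 + 366*23086 = -382 + 8449476 = 8449094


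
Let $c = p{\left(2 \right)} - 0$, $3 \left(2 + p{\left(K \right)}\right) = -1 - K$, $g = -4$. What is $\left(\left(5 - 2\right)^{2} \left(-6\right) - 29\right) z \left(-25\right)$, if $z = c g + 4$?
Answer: $33200$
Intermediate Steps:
$p{\left(K \right)} = - \frac{7}{3} - \frac{K}{3}$ ($p{\left(K \right)} = -2 + \frac{-1 - K}{3} = -2 - \left(\frac{1}{3} + \frac{K}{3}\right) = - \frac{7}{3} - \frac{K}{3}$)
$c = -3$ ($c = \left(- \frac{7}{3} - \frac{2}{3}\right) - 0 = \left(- \frac{7}{3} - \frac{2}{3}\right) + 0 = -3 + 0 = -3$)
$z = 16$ ($z = \left(-3\right) \left(-4\right) + 4 = 12 + 4 = 16$)
$\left(\left(5 - 2\right)^{2} \left(-6\right) - 29\right) z \left(-25\right) = \left(\left(5 - 2\right)^{2} \left(-6\right) - 29\right) 16 \left(-25\right) = \left(3^{2} \left(-6\right) - 29\right) 16 \left(-25\right) = \left(9 \left(-6\right) - 29\right) 16 \left(-25\right) = \left(-54 - 29\right) 16 \left(-25\right) = \left(-83\right) 16 \left(-25\right) = \left(-1328\right) \left(-25\right) = 33200$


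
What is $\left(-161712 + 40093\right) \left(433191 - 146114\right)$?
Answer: $-34914017663$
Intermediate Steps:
$\left(-161712 + 40093\right) \left(433191 - 146114\right) = \left(-121619\right) 287077 = -34914017663$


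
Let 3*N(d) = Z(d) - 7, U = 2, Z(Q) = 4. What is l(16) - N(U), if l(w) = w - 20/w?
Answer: 63/4 ≈ 15.750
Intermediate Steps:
N(d) = -1 (N(d) = (4 - 7)/3 = (1/3)*(-3) = -1)
l(16) - N(U) = (16 - 20/16) - 1*(-1) = (16 - 20*1/16) + 1 = (16 - 5/4) + 1 = 59/4 + 1 = 63/4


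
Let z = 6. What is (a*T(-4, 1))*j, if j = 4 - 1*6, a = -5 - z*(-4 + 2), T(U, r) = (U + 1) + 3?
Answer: 0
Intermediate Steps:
T(U, r) = 4 + U (T(U, r) = (1 + U) + 3 = 4 + U)
a = 7 (a = -5 - 6*(-4 + 2) = -5 - 6*(-2) = -5 - 1*(-12) = -5 + 12 = 7)
j = -2 (j = 4 - 6 = -2)
(a*T(-4, 1))*j = (7*(4 - 4))*(-2) = (7*0)*(-2) = 0*(-2) = 0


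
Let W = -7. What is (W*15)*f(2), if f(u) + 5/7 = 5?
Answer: -450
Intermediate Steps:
f(u) = 30/7 (f(u) = -5/7 + 5 = 30/7)
(W*15)*f(2) = -7*15*(30/7) = -105*30/7 = -450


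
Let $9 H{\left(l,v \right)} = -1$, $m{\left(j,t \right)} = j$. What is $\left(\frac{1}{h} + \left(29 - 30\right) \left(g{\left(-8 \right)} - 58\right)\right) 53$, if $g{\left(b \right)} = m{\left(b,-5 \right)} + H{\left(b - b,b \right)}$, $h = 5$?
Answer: $\frac{158152}{45} \approx 3514.5$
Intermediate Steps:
$H{\left(l,v \right)} = - \frac{1}{9}$ ($H{\left(l,v \right)} = \frac{1}{9} \left(-1\right) = - \frac{1}{9}$)
$g{\left(b \right)} = - \frac{1}{9} + b$ ($g{\left(b \right)} = b - \frac{1}{9} = - \frac{1}{9} + b$)
$\left(\frac{1}{h} + \left(29 - 30\right) \left(g{\left(-8 \right)} - 58\right)\right) 53 = \left(\frac{1}{5} + \left(29 - 30\right) \left(\left(- \frac{1}{9} - 8\right) - 58\right)\right) 53 = \left(\frac{1}{5} - \left(- \frac{73}{9} - 58\right)\right) 53 = \left(\frac{1}{5} - - \frac{595}{9}\right) 53 = \left(\frac{1}{5} + \frac{595}{9}\right) 53 = \frac{2984}{45} \cdot 53 = \frac{158152}{45}$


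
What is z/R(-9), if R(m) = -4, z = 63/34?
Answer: -63/136 ≈ -0.46324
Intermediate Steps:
z = 63/34 (z = 63*(1/34) = 63/34 ≈ 1.8529)
z/R(-9) = (63/34)/(-4) = (63/34)*(-1/4) = -63/136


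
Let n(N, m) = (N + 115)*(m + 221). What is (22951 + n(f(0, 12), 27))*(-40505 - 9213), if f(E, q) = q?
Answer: -2706995946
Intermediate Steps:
n(N, m) = (115 + N)*(221 + m)
(22951 + n(f(0, 12), 27))*(-40505 - 9213) = (22951 + (25415 + 115*27 + 221*12 + 12*27))*(-40505 - 9213) = (22951 + (25415 + 3105 + 2652 + 324))*(-49718) = (22951 + 31496)*(-49718) = 54447*(-49718) = -2706995946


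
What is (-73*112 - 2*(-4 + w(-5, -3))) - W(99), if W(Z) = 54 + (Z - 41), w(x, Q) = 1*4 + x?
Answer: -8278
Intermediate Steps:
w(x, Q) = 4 + x
W(Z) = 13 + Z (W(Z) = 54 + (-41 + Z) = 13 + Z)
(-73*112 - 2*(-4 + w(-5, -3))) - W(99) = (-73*112 - 2*(-4 + (4 - 5))) - (13 + 99) = (-8176 - 2*(-4 - 1)) - 1*112 = (-8176 - 2*(-5)) - 112 = (-8176 + 10) - 112 = -8166 - 112 = -8278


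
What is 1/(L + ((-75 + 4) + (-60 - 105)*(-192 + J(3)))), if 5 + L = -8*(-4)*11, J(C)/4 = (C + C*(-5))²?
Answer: -1/63084 ≈ -1.5852e-5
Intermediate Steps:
J(C) = 64*C² (J(C) = 4*(C + C*(-5))² = 4*(C - 5*C)² = 4*(-4*C)² = 4*(16*C²) = 64*C²)
L = 347 (L = -5 - 8*(-4)*11 = -5 + 32*11 = -5 + 352 = 347)
1/(L + ((-75 + 4) + (-60 - 105)*(-192 + J(3)))) = 1/(347 + ((-75 + 4) + (-60 - 105)*(-192 + 64*3²))) = 1/(347 + (-71 - 165*(-192 + 64*9))) = 1/(347 + (-71 - 165*(-192 + 576))) = 1/(347 + (-71 - 165*384)) = 1/(347 + (-71 - 63360)) = 1/(347 - 63431) = 1/(-63084) = -1/63084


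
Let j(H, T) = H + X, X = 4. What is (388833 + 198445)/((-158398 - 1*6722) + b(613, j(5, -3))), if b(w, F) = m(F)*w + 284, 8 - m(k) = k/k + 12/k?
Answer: -1761834/484087 ≈ -3.6395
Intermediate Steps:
m(k) = 7 - 12/k (m(k) = 8 - (k/k + 12/k) = 8 - (1 + 12/k) = 8 + (-1 - 12/k) = 7 - 12/k)
j(H, T) = 4 + H (j(H, T) = H + 4 = 4 + H)
b(w, F) = 284 + w*(7 - 12/F) (b(w, F) = (7 - 12/F)*w + 284 = w*(7 - 12/F) + 284 = 284 + w*(7 - 12/F))
(388833 + 198445)/((-158398 - 1*6722) + b(613, j(5, -3))) = (388833 + 198445)/((-158398 - 1*6722) + (284 + 7*613 - 12*613/(4 + 5))) = 587278/((-158398 - 6722) + (284 + 4291 - 12*613/9)) = 587278/(-165120 + (284 + 4291 - 12*613*1/9)) = 587278/(-165120 + (284 + 4291 - 2452/3)) = 587278/(-165120 + 11273/3) = 587278/(-484087/3) = 587278*(-3/484087) = -1761834/484087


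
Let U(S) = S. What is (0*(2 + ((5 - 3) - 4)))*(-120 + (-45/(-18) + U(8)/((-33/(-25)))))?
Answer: 0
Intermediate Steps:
(0*(2 + ((5 - 3) - 4)))*(-120 + (-45/(-18) + U(8)/((-33/(-25))))) = (0*(2 + ((5 - 3) - 4)))*(-120 + (-45/(-18) + 8/((-33/(-25))))) = (0*(2 + (2 - 4)))*(-120 + (-45*(-1/18) + 8/((-33*(-1/25))))) = (0*(2 - 2))*(-120 + (5/2 + 8/(33/25))) = (0*0)*(-120 + (5/2 + 8*(25/33))) = 0*(-120 + (5/2 + 200/33)) = 0*(-120 + 565/66) = 0*(-7355/66) = 0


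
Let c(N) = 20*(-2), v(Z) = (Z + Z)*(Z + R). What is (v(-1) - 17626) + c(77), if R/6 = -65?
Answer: -16884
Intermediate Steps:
R = -390 (R = 6*(-65) = -390)
v(Z) = 2*Z*(-390 + Z) (v(Z) = (Z + Z)*(Z - 390) = (2*Z)*(-390 + Z) = 2*Z*(-390 + Z))
c(N) = -40
(v(-1) - 17626) + c(77) = (2*(-1)*(-390 - 1) - 17626) - 40 = (2*(-1)*(-391) - 17626) - 40 = (782 - 17626) - 40 = -16844 - 40 = -16884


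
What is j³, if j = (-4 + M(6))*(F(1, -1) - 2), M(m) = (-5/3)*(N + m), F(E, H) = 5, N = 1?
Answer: -103823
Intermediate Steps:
M(m) = -5/3 - 5*m/3 (M(m) = (-5/3)*(1 + m) = (-5*⅓)*(1 + m) = -5*(1 + m)/3 = -5/3 - 5*m/3)
j = -47 (j = (-4 + (-5/3 - 5/3*6))*(5 - 2) = (-4 + (-5/3 - 10))*3 = (-4 - 35/3)*3 = -47/3*3 = -47)
j³ = (-47)³ = -103823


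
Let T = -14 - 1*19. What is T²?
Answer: 1089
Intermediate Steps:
T = -33 (T = -14 - 19 = -33)
T² = (-33)² = 1089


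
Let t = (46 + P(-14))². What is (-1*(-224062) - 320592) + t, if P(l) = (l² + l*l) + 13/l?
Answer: 18522281/196 ≈ 94501.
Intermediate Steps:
P(l) = 2*l² + 13/l (P(l) = (l² + l²) + 13/l = 2*l² + 13/l)
t = 37442161/196 (t = (46 + (13 + 2*(-14)³)/(-14))² = (46 - (13 + 2*(-2744))/14)² = (46 - (13 - 5488)/14)² = (46 - 1/14*(-5475))² = (46 + 5475/14)² = (6119/14)² = 37442161/196 ≈ 1.9103e+5)
(-1*(-224062) - 320592) + t = (-1*(-224062) - 320592) + 37442161/196 = (224062 - 320592) + 37442161/196 = -96530 + 37442161/196 = 18522281/196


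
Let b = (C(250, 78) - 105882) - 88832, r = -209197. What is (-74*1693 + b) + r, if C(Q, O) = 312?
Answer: -528881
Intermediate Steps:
b = -194402 (b = (312 - 105882) - 88832 = -105570 - 88832 = -194402)
(-74*1693 + b) + r = (-74*1693 - 194402) - 209197 = (-125282 - 194402) - 209197 = -319684 - 209197 = -528881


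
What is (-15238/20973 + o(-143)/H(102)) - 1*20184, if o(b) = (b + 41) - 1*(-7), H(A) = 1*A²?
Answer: -1468123912505/72734364 ≈ -20185.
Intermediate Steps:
H(A) = A²
o(b) = 48 + b (o(b) = (41 + b) + 7 = 48 + b)
(-15238/20973 + o(-143)/H(102)) - 1*20184 = (-15238/20973 + (48 - 143)/(102²)) - 1*20184 = (-15238*1/20973 - 95/10404) - 20184 = (-15238/20973 - 95*1/10404) - 20184 = (-15238/20973 - 95/10404) - 20184 = -53509529/72734364 - 20184 = -1468123912505/72734364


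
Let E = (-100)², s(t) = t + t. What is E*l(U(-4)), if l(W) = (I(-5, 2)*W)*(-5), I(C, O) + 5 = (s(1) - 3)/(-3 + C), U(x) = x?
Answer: -975000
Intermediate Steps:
s(t) = 2*t
I(C, O) = -5 - 1/(-3 + C) (I(C, O) = -5 + (2*1 - 3)/(-3 + C) = -5 + (2 - 3)/(-3 + C) = -5 - 1/(-3 + C))
l(W) = 195*W/8 (l(W) = (((14 - 5*(-5))/(-3 - 5))*W)*(-5) = (((14 + 25)/(-8))*W)*(-5) = ((-⅛*39)*W)*(-5) = -39*W/8*(-5) = 195*W/8)
E = 10000
E*l(U(-4)) = 10000*((195/8)*(-4)) = 10000*(-195/2) = -975000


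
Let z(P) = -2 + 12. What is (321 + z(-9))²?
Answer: 109561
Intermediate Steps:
z(P) = 10
(321 + z(-9))² = (321 + 10)² = 331² = 109561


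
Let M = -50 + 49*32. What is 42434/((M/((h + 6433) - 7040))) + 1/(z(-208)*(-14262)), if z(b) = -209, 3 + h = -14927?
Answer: -29775833030431/68557434 ≈ -4.3432e+5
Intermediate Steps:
h = -14930 (h = -3 - 14927 = -14930)
M = 1518 (M = -50 + 1568 = 1518)
42434/((M/((h + 6433) - 7040))) + 1/(z(-208)*(-14262)) = 42434/((1518/((-14930 + 6433) - 7040))) + 1/(-209*(-14262)) = 42434/((1518/(-8497 - 7040))) - 1/209*(-1/14262) = 42434/((1518/(-15537))) + 1/2980758 = 42434/((1518*(-1/15537))) + 1/2980758 = 42434/(-506/5179) + 1/2980758 = 42434*(-5179/506) + 1/2980758 = -109882843/253 + 1/2980758 = -29775833030431/68557434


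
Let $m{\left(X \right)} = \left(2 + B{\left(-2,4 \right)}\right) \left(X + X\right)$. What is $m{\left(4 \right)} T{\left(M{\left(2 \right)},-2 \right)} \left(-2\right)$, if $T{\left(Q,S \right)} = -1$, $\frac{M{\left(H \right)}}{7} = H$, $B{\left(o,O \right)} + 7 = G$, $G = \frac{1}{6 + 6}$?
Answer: $- \frac{236}{3} \approx -78.667$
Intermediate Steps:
$G = \frac{1}{12} \approx 0.083333$
$B{\left(o,O \right)} = - \frac{83}{12}$ ($B{\left(o,O \right)} = -7 + \frac{1}{12} = - \frac{83}{12}$)
$M{\left(H \right)} = 7 H$
$m{\left(X \right)} = - \frac{59 X}{6}$ ($m{\left(X \right)} = \left(2 - \frac{83}{12}\right) \left(X + X\right) = - \frac{59 \cdot 2 X}{12} = - \frac{59 X}{6}$)
$m{\left(4 \right)} T{\left(M{\left(2 \right)},-2 \right)} \left(-2\right) = \left(- \frac{59}{6}\right) 4 \left(-1\right) \left(-2\right) = \left(- \frac{118}{3}\right) \left(-1\right) \left(-2\right) = \frac{118}{3} \left(-2\right) = - \frac{236}{3}$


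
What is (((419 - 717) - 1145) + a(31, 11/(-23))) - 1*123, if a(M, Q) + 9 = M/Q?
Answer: -18038/11 ≈ -1639.8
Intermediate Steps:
a(M, Q) = -9 + M/Q
(((419 - 717) - 1145) + a(31, 11/(-23))) - 1*123 = (((419 - 717) - 1145) + (-9 + 31/((11/(-23))))) - 1*123 = ((-298 - 1145) + (-9 + 31/((11*(-1/23))))) - 123 = (-1443 + (-9 + 31/(-11/23))) - 123 = (-1443 + (-9 + 31*(-23/11))) - 123 = (-1443 + (-9 - 713/11)) - 123 = (-1443 - 812/11) - 123 = -16685/11 - 123 = -18038/11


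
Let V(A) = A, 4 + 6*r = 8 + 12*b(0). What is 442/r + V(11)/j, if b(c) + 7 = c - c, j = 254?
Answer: -84091/2540 ≈ -33.107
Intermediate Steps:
b(c) = -7 (b(c) = -7 + (c - c) = -7 + 0 = -7)
r = -40/3 (r = -2/3 + (8 + 12*(-7))/6 = -2/3 + (8 - 84)/6 = -2/3 + (1/6)*(-76) = -2/3 - 38/3 = -40/3 ≈ -13.333)
442/r + V(11)/j = 442/(-40/3) + 11/254 = 442*(-3/40) + 11*(1/254) = -663/20 + 11/254 = -84091/2540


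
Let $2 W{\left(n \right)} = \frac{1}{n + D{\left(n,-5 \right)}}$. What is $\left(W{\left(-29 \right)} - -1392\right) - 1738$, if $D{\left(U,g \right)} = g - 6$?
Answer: $- \frac{27681}{80} \approx -346.01$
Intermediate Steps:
$D{\left(U,g \right)} = -6 + g$ ($D{\left(U,g \right)} = g - 6 = -6 + g$)
$W{\left(n \right)} = \frac{1}{2 \left(-11 + n\right)}$ ($W{\left(n \right)} = \frac{1}{2 \left(n - 11\right)} = \frac{1}{2 \left(-11 + n\right)}$)
$\left(W{\left(-29 \right)} - -1392\right) - 1738 = \left(\frac{1}{2 \left(-11 - 29\right)} - -1392\right) - 1738 = \left(\frac{1}{2 \left(-40\right)} + 1392\right) - 1738 = \left(\frac{1}{2} \left(- \frac{1}{40}\right) + 1392\right) - 1738 = \left(- \frac{1}{80} + 1392\right) - 1738 = \frac{111359}{80} - 1738 = - \frac{27681}{80}$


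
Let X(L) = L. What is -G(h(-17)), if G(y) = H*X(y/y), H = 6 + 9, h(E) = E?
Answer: -15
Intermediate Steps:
H = 15
G(y) = 15 (G(y) = 15*(y/y) = 15*1 = 15)
-G(h(-17)) = -1*15 = -15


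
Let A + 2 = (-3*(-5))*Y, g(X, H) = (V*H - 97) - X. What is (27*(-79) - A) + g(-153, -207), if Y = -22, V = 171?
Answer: -37142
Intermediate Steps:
g(X, H) = -97 - X + 171*H (g(X, H) = (171*H - 97) - X = (-97 + 171*H) - X = -97 - X + 171*H)
A = -332 (A = -2 - 3*(-5)*(-22) = -2 + 15*(-22) = -2 - 330 = -332)
(27*(-79) - A) + g(-153, -207) = (27*(-79) - 1*(-332)) + (-97 - 1*(-153) + 171*(-207)) = (-2133 + 332) + (-97 + 153 - 35397) = -1801 - 35341 = -37142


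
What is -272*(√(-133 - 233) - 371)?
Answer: 100912 - 272*I*√366 ≈ 1.0091e+5 - 5203.7*I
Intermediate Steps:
-272*(√(-133 - 233) - 371) = -272*(√(-366) - 371) = -272*(I*√366 - 371) = -272*(-371 + I*√366) = 100912 - 272*I*√366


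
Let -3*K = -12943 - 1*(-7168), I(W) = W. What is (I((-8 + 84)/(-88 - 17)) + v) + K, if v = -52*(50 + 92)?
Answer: -573271/105 ≈ -5459.7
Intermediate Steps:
v = -7384 (v = -52*142 = -7384)
K = 1925 (K = -(-12943 - 1*(-7168))/3 = -(-12943 + 7168)/3 = -⅓*(-5775) = 1925)
(I((-8 + 84)/(-88 - 17)) + v) + K = ((-8 + 84)/(-88 - 17) - 7384) + 1925 = (76/(-105) - 7384) + 1925 = (76*(-1/105) - 7384) + 1925 = (-76/105 - 7384) + 1925 = -775396/105 + 1925 = -573271/105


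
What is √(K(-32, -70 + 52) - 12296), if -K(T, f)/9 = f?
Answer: I*√12134 ≈ 110.15*I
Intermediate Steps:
K(T, f) = -9*f
√(K(-32, -70 + 52) - 12296) = √(-9*(-70 + 52) - 12296) = √(-9*(-18) - 12296) = √(162 - 12296) = √(-12134) = I*√12134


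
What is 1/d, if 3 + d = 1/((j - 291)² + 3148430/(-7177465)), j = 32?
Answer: -96293676247/288879593248 ≈ -0.33333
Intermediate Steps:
d = -288879593248/96293676247 (d = -3 + 1/((32 - 291)² + 3148430/(-7177465)) = -3 + 1/((-259)² + 3148430*(-1/7177465)) = -3 + 1/(67081 - 629686/1435493) = -3 + 1/(96293676247/1435493) = -3 + 1435493/96293676247 = -288879593248/96293676247 ≈ -3.0000)
1/d = 1/(-288879593248/96293676247) = -96293676247/288879593248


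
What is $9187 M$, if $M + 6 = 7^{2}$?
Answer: $395041$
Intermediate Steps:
$M = 43$ ($M = -6 + 7^{2} = -6 + 49 = 43$)
$9187 M = 9187 \cdot 43 = 395041$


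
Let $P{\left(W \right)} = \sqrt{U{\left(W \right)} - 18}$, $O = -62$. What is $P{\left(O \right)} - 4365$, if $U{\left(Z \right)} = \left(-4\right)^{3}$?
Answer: $-4365 + i \sqrt{82} \approx -4365.0 + 9.0554 i$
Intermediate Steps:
$U{\left(Z \right)} = -64$
$P{\left(W \right)} = i \sqrt{82}$ ($P{\left(W \right)} = \sqrt{-64 - 18} = \sqrt{-82} = i \sqrt{82}$)
$P{\left(O \right)} - 4365 = i \sqrt{82} - 4365 = -4365 + i \sqrt{82}$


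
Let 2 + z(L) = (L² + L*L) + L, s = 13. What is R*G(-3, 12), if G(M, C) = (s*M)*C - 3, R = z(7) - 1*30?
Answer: -34383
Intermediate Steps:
z(L) = -2 + L + 2*L² (z(L) = -2 + ((L² + L*L) + L) = -2 + ((L² + L²) + L) = -2 + (2*L² + L) = -2 + (L + 2*L²) = -2 + L + 2*L²)
R = 73 (R = (-2 + 7 + 2*7²) - 1*30 = (-2 + 7 + 2*49) - 30 = (-2 + 7 + 98) - 30 = 103 - 30 = 73)
G(M, C) = -3 + 13*C*M (G(M, C) = (13*M)*C - 3 = 13*C*M - 3 = -3 + 13*C*M)
R*G(-3, 12) = 73*(-3 + 13*12*(-3)) = 73*(-3 - 468) = 73*(-471) = -34383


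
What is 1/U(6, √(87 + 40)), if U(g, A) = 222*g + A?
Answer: 1332/1774097 - √127/1774097 ≈ 0.00074445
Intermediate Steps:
U(g, A) = A + 222*g
1/U(6, √(87 + 40)) = 1/(√(87 + 40) + 222*6) = 1/(√127 + 1332) = 1/(1332 + √127)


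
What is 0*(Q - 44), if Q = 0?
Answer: 0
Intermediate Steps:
0*(Q - 44) = 0*(0 - 44) = 0*(-44) = 0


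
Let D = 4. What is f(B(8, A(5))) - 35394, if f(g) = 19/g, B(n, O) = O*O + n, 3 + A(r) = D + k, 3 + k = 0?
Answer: -424709/12 ≈ -35392.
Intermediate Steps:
k = -3 (k = -3 + 0 = -3)
A(r) = -2 (A(r) = -3 + (4 - 3) = -3 + 1 = -2)
B(n, O) = n + O**2 (B(n, O) = O**2 + n = n + O**2)
f(B(8, A(5))) - 35394 = 19/(8 + (-2)**2) - 35394 = 19/(8 + 4) - 35394 = 19/12 - 35394 = -424709/12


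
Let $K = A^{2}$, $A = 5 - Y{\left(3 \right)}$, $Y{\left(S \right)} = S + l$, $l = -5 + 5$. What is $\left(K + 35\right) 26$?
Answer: $1014$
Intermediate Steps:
$l = 0$
$Y{\left(S \right)} = S$ ($Y{\left(S \right)} = S + 0 = S$)
$A = 2$ ($A = 5 - 3 = 2$)
$K = 4$ ($K = 2^{2} = 4$)
$\left(K + 35\right) 26 = \left(4 + 35\right) 26 = 39 \cdot 26 = 1014$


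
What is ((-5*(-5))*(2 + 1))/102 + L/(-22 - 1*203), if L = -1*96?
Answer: 2963/2550 ≈ 1.1620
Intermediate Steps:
L = -96
((-5*(-5))*(2 + 1))/102 + L/(-22 - 1*203) = ((-5*(-5))*(2 + 1))/102 - 96/(-22 - 1*203) = (25*3)*(1/102) - 96/(-22 - 203) = 75*(1/102) - 96/(-225) = 25/34 - 96*(-1/225) = 25/34 + 32/75 = 2963/2550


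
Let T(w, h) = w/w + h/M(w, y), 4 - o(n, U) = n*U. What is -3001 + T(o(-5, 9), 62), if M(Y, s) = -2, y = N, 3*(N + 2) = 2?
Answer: -3031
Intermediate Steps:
N = -4/3 (N = -2 + (⅓)*2 = -2 + ⅔ = -4/3 ≈ -1.3333)
o(n, U) = 4 - U*n (o(n, U) = 4 - n*U = 4 - U*n)
y = -4/3 ≈ -1.3333
T(w, h) = 1 - h/2 (T(w, h) = w/w + h/(-2) = 1 + h*(-½) = 1 - h/2)
-3001 + T(o(-5, 9), 62) = -3001 + (1 - ½*62) = -3001 + (1 - 31) = -3001 - 30 = -3031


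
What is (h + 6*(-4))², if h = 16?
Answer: 64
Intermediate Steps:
(h + 6*(-4))² = (16 + 6*(-4))² = (16 - 24)² = (-8)² = 64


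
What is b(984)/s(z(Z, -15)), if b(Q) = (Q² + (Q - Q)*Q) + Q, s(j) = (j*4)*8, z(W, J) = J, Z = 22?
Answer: -8077/4 ≈ -2019.3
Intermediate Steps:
s(j) = 32*j (s(j) = (4*j)*8 = 32*j)
b(Q) = Q + Q² (b(Q) = (Q² + 0*Q) + Q = (Q² + 0) + Q = Q² + Q = Q + Q²)
b(984)/s(z(Z, -15)) = (984*(1 + 984))/((32*(-15))) = (984*985)/(-480) = 969240*(-1/480) = -8077/4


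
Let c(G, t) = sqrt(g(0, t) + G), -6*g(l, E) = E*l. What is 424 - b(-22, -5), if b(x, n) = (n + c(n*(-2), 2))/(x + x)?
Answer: 18651/44 + sqrt(10)/44 ≈ 423.96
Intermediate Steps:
g(l, E) = -E*l/6
c(G, t) = sqrt(G) (c(G, t) = sqrt(-1/6*t*0 + G) = sqrt(0 + G) = sqrt(G))
b(x, n) = (n + sqrt(2)*sqrt(-n))/(2*x) (b(x, n) = (n + sqrt(n*(-2)))/(x + x) = (n + sqrt(-2*n))/((2*x)) = (n + sqrt(2)*sqrt(-n))*(1/(2*x)) = (n + sqrt(2)*sqrt(-n))/(2*x))
424 - b(-22, -5) = 424 - (-5 + sqrt(2)*sqrt(-1*(-5)))/(2*(-22)) = 424 - (-1)*(-5 + sqrt(2)*sqrt(5))/(2*22) = 424 - (-1)*(-5 + sqrt(10))/(2*22) = 424 - (5/44 - sqrt(10)/44) = 424 + (-5/44 + sqrt(10)/44) = 18651/44 + sqrt(10)/44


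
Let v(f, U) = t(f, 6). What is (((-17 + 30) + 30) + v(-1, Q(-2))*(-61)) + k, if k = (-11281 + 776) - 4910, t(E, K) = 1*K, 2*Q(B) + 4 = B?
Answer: -15738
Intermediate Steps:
Q(B) = -2 + B/2
t(E, K) = K
k = -15415 (k = -10505 - 4910 = -15415)
v(f, U) = 6
(((-17 + 30) + 30) + v(-1, Q(-2))*(-61)) + k = (((-17 + 30) + 30) + 6*(-61)) - 15415 = ((13 + 30) - 366) - 15415 = (43 - 366) - 15415 = -323 - 15415 = -15738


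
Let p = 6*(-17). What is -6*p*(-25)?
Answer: -15300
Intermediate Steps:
p = -102
-6*p*(-25) = -6*(-102)*(-25) = 612*(-25) = -15300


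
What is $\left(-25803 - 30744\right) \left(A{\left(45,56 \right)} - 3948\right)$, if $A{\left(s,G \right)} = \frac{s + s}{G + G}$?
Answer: $\frac{12499318521}{56} \approx 2.232 \cdot 10^{8}$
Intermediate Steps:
$A{\left(s,G \right)} = \frac{s}{G}$ ($A{\left(s,G \right)} = \frac{2 s}{2 G} = 2 s \frac{1}{2 G} = \frac{s}{G}$)
$\left(-25803 - 30744\right) \left(A{\left(45,56 \right)} - 3948\right) = \left(-25803 - 30744\right) \left(\frac{45}{56} - 3948\right) = - 56547 \left(45 \cdot \frac{1}{56} - 3948\right) = - 56547 \left(\frac{45}{56} - 3948\right) = \left(-56547\right) \left(- \frac{221043}{56}\right) = \frac{12499318521}{56}$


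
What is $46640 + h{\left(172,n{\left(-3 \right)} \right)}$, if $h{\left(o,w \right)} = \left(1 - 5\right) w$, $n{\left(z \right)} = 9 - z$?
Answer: $46592$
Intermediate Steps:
$h{\left(o,w \right)} = - 4 w$
$46640 + h{\left(172,n{\left(-3 \right)} \right)} = 46640 - 4 \left(9 - -3\right) = 46640 - 4 \left(9 + 3\right) = 46640 - 48 = 46592$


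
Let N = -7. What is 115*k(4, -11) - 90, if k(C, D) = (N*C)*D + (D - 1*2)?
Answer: 33835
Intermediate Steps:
k(C, D) = -2 + D - 7*C*D (k(C, D) = (-7*C)*D + (D - 1*2) = -7*C*D + (D - 2) = -7*C*D + (-2 + D) = -2 + D - 7*C*D)
115*k(4, -11) - 90 = 115*(-2 - 11 - 7*4*(-11)) - 90 = 115*(-2 - 11 + 308) - 90 = 115*295 - 90 = 33925 - 90 = 33835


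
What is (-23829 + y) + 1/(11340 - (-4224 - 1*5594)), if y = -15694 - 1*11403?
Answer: -1077492307/21158 ≈ -50926.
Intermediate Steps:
y = -27097 (y = -15694 - 11403 = -27097)
(-23829 + y) + 1/(11340 - (-4224 - 1*5594)) = (-23829 - 27097) + 1/(11340 - (-4224 - 1*5594)) = -50926 + 1/(11340 - (-4224 - 5594)) = -50926 + 1/(11340 - 1*(-9818)) = -50926 + 1/(11340 + 9818) = -50926 + 1/21158 = -1077492307/21158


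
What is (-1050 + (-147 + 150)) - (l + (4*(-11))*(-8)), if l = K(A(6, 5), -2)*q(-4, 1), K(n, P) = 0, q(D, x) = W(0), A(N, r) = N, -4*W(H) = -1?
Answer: -1399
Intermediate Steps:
W(H) = 1/4 (W(H) = -1/4*(-1) = 1/4)
q(D, x) = 1/4
l = 0 (l = 0*(1/4) = 0)
(-1050 + (-147 + 150)) - (l + (4*(-11))*(-8)) = (-1050 + (-147 + 150)) - (0 + (4*(-11))*(-8)) = (-1050 + 3) - (0 - 44*(-8)) = -1047 - (0 + 352) = -1047 - 1*352 = -1047 - 352 = -1399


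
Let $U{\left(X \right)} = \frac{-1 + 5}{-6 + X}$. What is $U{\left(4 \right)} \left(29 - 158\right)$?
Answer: $258$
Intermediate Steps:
$U{\left(X \right)} = \frac{4}{-6 + X}$
$U{\left(4 \right)} \left(29 - 158\right) = \frac{4}{-6 + 4} \left(29 - 158\right) = \frac{4}{-2} \left(-129\right) = 4 \left(- \frac{1}{2}\right) \left(-129\right) = \left(-2\right) \left(-129\right) = 258$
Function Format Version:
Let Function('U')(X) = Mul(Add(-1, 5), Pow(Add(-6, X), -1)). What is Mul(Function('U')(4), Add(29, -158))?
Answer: 258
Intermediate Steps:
Function('U')(X) = Mul(4, Pow(Add(-6, X), -1))
Mul(Function('U')(4), Add(29, -158)) = Mul(Mul(4, Pow(Add(-6, 4), -1)), Add(29, -158)) = Mul(Mul(4, Pow(-2, -1)), -129) = Mul(Mul(4, Rational(-1, 2)), -129) = Mul(-2, -129) = 258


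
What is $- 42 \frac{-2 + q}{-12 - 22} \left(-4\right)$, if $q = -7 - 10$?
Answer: $\frac{1596}{17} \approx 93.882$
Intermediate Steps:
$q = -17$
$- 42 \frac{-2 + q}{-12 - 22} \left(-4\right) = - 42 \frac{-2 - 17}{-12 - 22} \left(-4\right) = - 42 \left(- \frac{19}{-34}\right) \left(-4\right) = - 42 \left(\left(-19\right) \left(- \frac{1}{34}\right)\right) \left(-4\right) = \left(-42\right) \frac{19}{34} \left(-4\right) = \left(- \frac{399}{17}\right) \left(-4\right) = \frac{1596}{17}$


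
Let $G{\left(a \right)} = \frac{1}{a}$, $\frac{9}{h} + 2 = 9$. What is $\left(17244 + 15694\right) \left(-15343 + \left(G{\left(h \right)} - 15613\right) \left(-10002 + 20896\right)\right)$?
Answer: $- \frac{50423269941326}{9} \approx -5.6026 \cdot 10^{12}$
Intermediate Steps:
$h = \frac{9}{7}$ ($h = \frac{9}{-2 + 9} = \frac{9}{7} \approx 1.2857$)
$\left(17244 + 15694\right) \left(-15343 + \left(G{\left(h \right)} - 15613\right) \left(-10002 + 20896\right)\right) = \left(17244 + 15694\right) \left(-15343 + \left(\frac{1}{\frac{9}{7}} - 15613\right) \left(-10002 + 20896\right)\right) = 32938 \left(-15343 + \left(\frac{7}{9} - 15613\right) 10894\right) = 32938 \left(-15343 - \frac{1530715940}{9}\right) = 32938 \left(- \frac{1530854027}{9}\right) = - \frac{50423269941326}{9}$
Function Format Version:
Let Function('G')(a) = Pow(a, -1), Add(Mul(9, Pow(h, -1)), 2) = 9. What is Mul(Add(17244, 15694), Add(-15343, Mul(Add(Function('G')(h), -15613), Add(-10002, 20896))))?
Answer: Rational(-50423269941326, 9) ≈ -5.6026e+12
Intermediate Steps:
h = Rational(9, 7) (h = Mul(9, Pow(Add(-2, 9), -1)) = Mul(9, Pow(7, -1)) = Mul(9, Rational(1, 7)) = Rational(9, 7) ≈ 1.2857)
Mul(Add(17244, 15694), Add(-15343, Mul(Add(Function('G')(h), -15613), Add(-10002, 20896)))) = Mul(Add(17244, 15694), Add(-15343, Mul(Add(Pow(Rational(9, 7), -1), -15613), Add(-10002, 20896)))) = Mul(32938, Add(-15343, Mul(Add(Rational(7, 9), -15613), 10894))) = Mul(32938, Add(-15343, Mul(Rational(-140510, 9), 10894))) = Mul(32938, Add(-15343, Rational(-1530715940, 9))) = Mul(32938, Rational(-1530854027, 9)) = Rational(-50423269941326, 9)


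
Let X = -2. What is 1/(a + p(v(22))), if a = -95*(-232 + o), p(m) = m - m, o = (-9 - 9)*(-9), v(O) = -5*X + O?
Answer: 1/6650 ≈ 0.00015038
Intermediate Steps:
v(O) = 10 + O (v(O) = -5*(-2) + O = 10 + O)
o = 162 (o = -18*(-9) = 162)
p(m) = 0
a = 6650 (a = -95*(-232 + 162) = -95*(-70) = 6650)
1/(a + p(v(22))) = 1/(6650 + 0) = 1/6650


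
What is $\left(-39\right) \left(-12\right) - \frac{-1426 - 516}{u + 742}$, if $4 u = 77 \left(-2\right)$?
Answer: $\frac{662360}{1407} \approx 470.76$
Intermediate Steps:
$u = - \frac{77}{2}$ ($u = \frac{77 \left(-2\right)}{4} = \frac{1}{4} \left(-154\right) = - \frac{77}{2} \approx -38.5$)
$\left(-39\right) \left(-12\right) - \frac{-1426 - 516}{u + 742} = \left(-39\right) \left(-12\right) - \frac{-1426 - 516}{- \frac{77}{2} + 742} = 468 - - \frac{1942}{\frac{1407}{2}} = 468 - \left(-1942\right) \frac{2}{1407} = 468 - - \frac{3884}{1407} = 468 + \frac{3884}{1407} = \frac{662360}{1407}$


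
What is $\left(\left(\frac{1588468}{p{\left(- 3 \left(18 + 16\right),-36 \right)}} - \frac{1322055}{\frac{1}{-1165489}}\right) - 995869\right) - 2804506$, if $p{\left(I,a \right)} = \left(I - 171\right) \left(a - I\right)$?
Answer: $\frac{1983056909388778}{1287} \approx 1.5408 \cdot 10^{12}$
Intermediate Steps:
$p{\left(I,a \right)} = \left(-171 + I\right) \left(a - I\right)$
$\left(\left(\frac{1588468}{p{\left(- 3 \left(18 + 16\right),-36 \right)}} - \frac{1322055}{\frac{1}{-1165489}}\right) - 995869\right) - 2804506 = \left(\left(\frac{1588468}{- \left(- 3 \left(18 + 16\right)\right)^{2} - -6156 + 171 \left(- 3 \left(18 + 16\right)\right) + - 3 \left(18 + 16\right) \left(-36\right)} - \frac{1322055}{\frac{1}{-1165489}}\right) - 995869\right) - 2804506 = \left(\left(\frac{1588468}{- \left(\left(-3\right) 34\right)^{2} + 6156 + 171 \left(\left(-3\right) 34\right) + \left(-3\right) 34 \left(-36\right)} - \frac{1322055}{- \frac{1}{1165489}}\right) - 995869\right) - 2804506 = \left(\left(\frac{1588468}{- \left(-102\right)^{2} + 6156 + 171 \left(-102\right) - -3672} - -1540840559895\right) - 995869\right) - 2804506 = \left(\left(\frac{1588468}{\left(-1\right) 10404 + 6156 - 17442 + 3672} + 1540840559895\right) - 995869\right) - 2804506 = \left(\left(\frac{1588468}{-10404 + 6156 - 17442 + 3672} + 1540840559895\right) - 995869\right) - 2804506 = \left(\left(\frac{1588468}{-18018} + 1540840559895\right) - 995869\right) - 2804506 = \left(\left(1588468 \left(- \frac{1}{18018}\right) + 1540840559895\right) - 995869\right) - 2804506 = \left(\left(- \frac{113462}{1287} + 1540840559895\right) - 995869\right) - 2804506 = \left(\frac{1983061800471403}{1287} - 995869\right) - 2804506 = \frac{1983060518788000}{1287} - 2804506 = \frac{1983056909388778}{1287}$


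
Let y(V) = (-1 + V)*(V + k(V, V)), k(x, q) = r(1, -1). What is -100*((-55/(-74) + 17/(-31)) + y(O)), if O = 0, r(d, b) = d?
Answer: 92350/1147 ≈ 80.514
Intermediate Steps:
k(x, q) = 1
y(V) = (1 + V)*(-1 + V) (y(V) = (-1 + V)*(V + 1) = (-1 + V)*(1 + V) = (1 + V)*(-1 + V))
-100*((-55/(-74) + 17/(-31)) + y(O)) = -100*((-55/(-74) + 17/(-31)) + (-1 + 0**2)) = -100*((-55*(-1/74) + 17*(-1/31)) + (-1 + 0)) = -100*((55/74 - 17/31) - 1) = -100*(447/2294 - 1) = -100*(-1847/2294) = 92350/1147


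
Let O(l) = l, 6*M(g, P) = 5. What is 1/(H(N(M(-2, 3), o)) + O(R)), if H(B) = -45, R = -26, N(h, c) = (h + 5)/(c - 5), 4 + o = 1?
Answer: -1/71 ≈ -0.014085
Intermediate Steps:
o = -3 (o = -4 + 1 = -3)
M(g, P) = ⅚ (M(g, P) = (⅙)*5 = ⅚)
N(h, c) = (5 + h)/(-5 + c)
1/(H(N(M(-2, 3), o)) + O(R)) = 1/(-45 - 26) = 1/(-71) = -1/71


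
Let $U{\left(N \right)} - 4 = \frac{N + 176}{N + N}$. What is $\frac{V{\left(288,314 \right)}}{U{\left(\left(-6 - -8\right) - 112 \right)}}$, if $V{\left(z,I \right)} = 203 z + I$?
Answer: $\frac{587780}{37} \approx 15886.0$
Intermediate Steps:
$V{\left(z,I \right)} = I + 203 z$
$U{\left(N \right)} = 4 + \frac{176 + N}{2 N}$ ($U{\left(N \right)} = 4 + \frac{N + 176}{N + N} = 4 + \frac{176 + N}{2 N}$)
$\frac{V{\left(288,314 \right)}}{U{\left(\left(-6 - -8\right) - 112 \right)}} = \frac{314 + 203 \cdot 288}{\frac{9}{2} + \frac{88}{\left(-6 - -8\right) - 112}} = \frac{314 + 58464}{\frac{9}{2} + \frac{88}{\left(-6 + 8\right) - 112}} = \frac{58778}{\frac{9}{2} + \frac{88}{2 - 112}} = \frac{58778}{\frac{9}{2} + \frac{88}{-110}} = \frac{58778}{\frac{9}{2} + 88 \left(- \frac{1}{110}\right)} = \frac{58778}{\frac{9}{2} - \frac{4}{5}} = \frac{58778}{\frac{37}{10}} = 58778 \cdot \frac{10}{37} = \frac{587780}{37}$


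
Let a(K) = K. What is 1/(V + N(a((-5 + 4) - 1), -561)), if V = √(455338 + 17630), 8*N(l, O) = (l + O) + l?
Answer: 4520/29950727 + 384*√13138/29950727 ≈ 0.0016205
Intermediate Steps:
N(l, O) = l/4 + O/8 (N(l, O) = ((l + O) + l)/8 = ((O + l) + l)/8 = (O + 2*l)/8 = l/4 + O/8)
V = 6*√13138 (V = √472968 = 6*√13138 ≈ 687.73)
1/(V + N(a((-5 + 4) - 1), -561)) = 1/(6*√13138 + (((-5 + 4) - 1)/4 + (⅛)*(-561))) = 1/(6*√13138 + ((-1 - 1)/4 - 561/8)) = 1/(6*√13138 + ((¼)*(-2) - 561/8)) = 1/(6*√13138 + (-½ - 561/8)) = 1/(6*√13138 - 565/8) = 1/(-565/8 + 6*√13138)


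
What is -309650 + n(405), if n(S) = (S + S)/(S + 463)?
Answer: -134387695/434 ≈ -3.0965e+5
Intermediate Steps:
n(S) = 2*S/(463 + S) (n(S) = (2*S)/(463 + S) = 2*S/(463 + S))
-309650 + n(405) = -309650 + 2*405/(463 + 405) = -309650 + 2*405/868 = -309650 + 2*405*(1/868) = -309650 + 405/434 = -134387695/434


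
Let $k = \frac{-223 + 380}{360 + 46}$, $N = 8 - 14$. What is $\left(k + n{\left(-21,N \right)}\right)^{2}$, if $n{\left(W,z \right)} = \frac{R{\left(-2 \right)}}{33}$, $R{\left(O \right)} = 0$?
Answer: $\frac{24649}{164836} \approx 0.14954$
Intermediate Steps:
$N = -6$
$n{\left(W,z \right)} = 0$ ($n{\left(W,z \right)} = \frac{0}{33} = 0 \cdot \frac{1}{33} = 0$)
$k = \frac{157}{406} \approx 0.3867$
$\left(k + n{\left(-21,N \right)}\right)^{2} = \left(\frac{157}{406} + 0\right)^{2} = \left(\frac{157}{406}\right)^{2} = \frac{24649}{164836}$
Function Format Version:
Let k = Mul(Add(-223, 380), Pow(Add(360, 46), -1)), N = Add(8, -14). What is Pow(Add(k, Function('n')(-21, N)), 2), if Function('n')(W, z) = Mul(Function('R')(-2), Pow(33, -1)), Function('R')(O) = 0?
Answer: Rational(24649, 164836) ≈ 0.14954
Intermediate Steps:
N = -6
Function('n')(W, z) = 0 (Function('n')(W, z) = Mul(0, Pow(33, -1)) = Mul(0, Rational(1, 33)) = 0)
k = Rational(157, 406) (k = Mul(157, Pow(406, -1)) = Mul(157, Rational(1, 406)) = Rational(157, 406) ≈ 0.38670)
Pow(Add(k, Function('n')(-21, N)), 2) = Pow(Add(Rational(157, 406), 0), 2) = Pow(Rational(157, 406), 2) = Rational(24649, 164836)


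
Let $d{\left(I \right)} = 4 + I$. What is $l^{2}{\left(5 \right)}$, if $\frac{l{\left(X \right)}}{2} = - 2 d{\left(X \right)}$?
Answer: $1296$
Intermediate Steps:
$l{\left(X \right)} = -16 - 4 X$ ($l{\left(X \right)} = 2 \left(- 2 \left(4 + X\right)\right) = 2 \left(-8 - 2 X\right) = -16 - 4 X$)
$l^{2}{\left(5 \right)} = \left(-16 - 20\right)^{2} = \left(-36\right)^{2} = 1296$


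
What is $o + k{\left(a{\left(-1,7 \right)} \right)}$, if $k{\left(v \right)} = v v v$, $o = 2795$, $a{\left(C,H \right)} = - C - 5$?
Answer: $2731$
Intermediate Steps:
$a{\left(C,H \right)} = -5 - C$
$k{\left(v \right)} = v^{3}$ ($k{\left(v \right)} = v^{2} v = v^{3}$)
$o + k{\left(a{\left(-1,7 \right)} \right)} = 2795 + \left(-5 - -1\right)^{3} = 2795 + \left(-5 + 1\right)^{3} = 2795 + \left(-4\right)^{3} = 2795 - 64 = 2731$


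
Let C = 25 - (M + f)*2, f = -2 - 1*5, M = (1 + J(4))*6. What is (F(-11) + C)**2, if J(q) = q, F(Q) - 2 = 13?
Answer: 36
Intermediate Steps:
F(Q) = 15 (F(Q) = 2 + 13 = 15)
M = 30 (M = (1 + 4)*6 = 5*6 = 30)
f = -7 (f = -2 - 5 = -7)
C = -21 (C = 25 - (30 - 7)*2 = 25 - 23*2 = 25 - 1*46 = 25 - 46 = -21)
(F(-11) + C)**2 = (15 - 21)**2 = (-6)**2 = 36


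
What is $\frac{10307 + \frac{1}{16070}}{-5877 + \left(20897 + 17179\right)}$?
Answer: $\frac{165633491}{517437930} \approx 0.3201$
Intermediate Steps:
$\frac{10307 + \frac{1}{16070}}{-5877 + \left(20897 + 17179\right)} = \frac{10307 + \frac{1}{16070}}{-5877 + 38076} = \frac{165633491}{16070 \cdot 32199} = \frac{165633491}{16070} \cdot \frac{1}{32199} = \frac{165633491}{517437930}$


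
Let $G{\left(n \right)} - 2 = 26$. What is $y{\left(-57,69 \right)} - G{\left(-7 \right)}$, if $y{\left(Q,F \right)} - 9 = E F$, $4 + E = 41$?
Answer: $2534$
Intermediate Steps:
$E = 37$ ($E = -4 + 41 = 37$)
$G{\left(n \right)} = 28$ ($G{\left(n \right)} = 2 + 26 = 28$)
$y{\left(Q,F \right)} = 9 + 37 F$
$y{\left(-57,69 \right)} - G{\left(-7 \right)} = \left(9 + 37 \cdot 69\right) - 28 = \left(9 + 2553\right) - 28 = 2562 - 28 = 2534$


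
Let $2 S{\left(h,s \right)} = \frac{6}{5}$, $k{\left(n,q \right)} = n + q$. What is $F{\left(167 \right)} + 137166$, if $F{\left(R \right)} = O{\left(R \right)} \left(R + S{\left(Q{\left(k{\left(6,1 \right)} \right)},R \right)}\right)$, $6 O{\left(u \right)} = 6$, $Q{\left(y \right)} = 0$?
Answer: $\frac{686668}{5} \approx 1.3733 \cdot 10^{5}$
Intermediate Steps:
$O{\left(u \right)} = 1$ ($O{\left(u \right)} = \frac{1}{6} \cdot 6 = 1$)
$S{\left(h,s \right)} = \frac{3}{5}$ ($S{\left(h,s \right)} = \frac{6 \cdot \frac{1}{5}}{2} = \frac{1}{2} \cdot \frac{6}{5} = \frac{3}{5}$)
$F{\left(R \right)} = \frac{3}{5} + R$ ($F{\left(R \right)} = 1 \left(R + \frac{3}{5}\right) = 1 \left(\frac{3}{5} + R\right) = \frac{3}{5} + R$)
$F{\left(167 \right)} + 137166 = \left(\frac{3}{5} + 167\right) + 137166 = \frac{838}{5} + 137166 = \frac{686668}{5}$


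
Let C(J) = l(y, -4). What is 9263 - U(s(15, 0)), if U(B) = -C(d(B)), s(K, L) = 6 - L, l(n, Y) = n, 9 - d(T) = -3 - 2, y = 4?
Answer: 9267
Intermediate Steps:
d(T) = 14 (d(T) = 9 - (-3 - 2) = 9 - 1*(-5) = 9 + 5 = 14)
C(J) = 4
U(B) = -4 (U(B) = -1*4 = -4)
9263 - U(s(15, 0)) = 9263 - 1*(-4) = 9263 + 4 = 9267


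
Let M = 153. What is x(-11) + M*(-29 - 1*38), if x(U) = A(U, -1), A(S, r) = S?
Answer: -10262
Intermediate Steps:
x(U) = U
x(-11) + M*(-29 - 1*38) = -11 + 153*(-29 - 1*38) = -11 + 153*(-29 - 38) = -11 + 153*(-67) = -11 - 10251 = -10262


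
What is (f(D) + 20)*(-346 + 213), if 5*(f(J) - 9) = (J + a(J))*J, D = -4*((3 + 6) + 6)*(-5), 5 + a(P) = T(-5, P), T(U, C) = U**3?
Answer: -1360457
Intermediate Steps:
a(P) = -130 (a(P) = -5 + (-5)**3 = -5 - 125 = -130)
D = 300 (D = -4*(9 + 6)*(-5) = -4*15*(-5) = -60*(-5) = 300)
f(J) = 9 + J*(-130 + J)/5 (f(J) = 9 + ((J - 130)*J)/5 = 9 + ((-130 + J)*J)/5 = 9 + (J*(-130 + J))/5 = 9 + J*(-130 + J)/5)
(f(D) + 20)*(-346 + 213) = ((9 - 26*300 + (1/5)*300**2) + 20)*(-346 + 213) = ((9 - 7800 + (1/5)*90000) + 20)*(-133) = ((9 - 7800 + 18000) + 20)*(-133) = (10209 + 20)*(-133) = 10229*(-133) = -1360457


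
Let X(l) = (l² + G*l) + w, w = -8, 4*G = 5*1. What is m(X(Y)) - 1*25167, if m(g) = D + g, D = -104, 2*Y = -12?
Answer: -50501/2 ≈ -25251.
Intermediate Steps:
G = 5/4 (G = (5*1)/4 = (¼)*5 = 5/4 ≈ 1.2500)
Y = -6 (Y = (½)*(-12) = -6)
X(l) = -8 + l² + 5*l/4 (X(l) = (l² + 5*l/4) - 8 = -8 + l² + 5*l/4)
m(g) = -104 + g
m(X(Y)) - 1*25167 = (-104 + (-8 + (-6)² + (5/4)*(-6))) - 1*25167 = (-104 + (-8 + 36 - 15/2)) - 25167 = (-104 + 41/2) - 25167 = -167/2 - 25167 = -50501/2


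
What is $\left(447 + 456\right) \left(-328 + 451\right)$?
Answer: $111069$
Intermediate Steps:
$\left(447 + 456\right) \left(-328 + 451\right) = 903 \cdot 123 = 111069$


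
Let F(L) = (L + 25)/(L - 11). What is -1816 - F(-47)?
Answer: -52675/29 ≈ -1816.4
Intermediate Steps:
F(L) = (25 + L)/(-11 + L)
-1816 - F(-47) = -1816 - (25 - 47)/(-11 - 47) = -1816 - (-22)/(-58) = -1816 - (-1)*(-22)/58 = -1816 - 1*11/29 = -1816 - 11/29 = -52675/29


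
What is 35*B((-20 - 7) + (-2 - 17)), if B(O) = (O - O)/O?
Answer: 0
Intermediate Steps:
B(O) = 0 (B(O) = 0/O = 0)
35*B((-20 - 7) + (-2 - 17)) = 35*0 = 0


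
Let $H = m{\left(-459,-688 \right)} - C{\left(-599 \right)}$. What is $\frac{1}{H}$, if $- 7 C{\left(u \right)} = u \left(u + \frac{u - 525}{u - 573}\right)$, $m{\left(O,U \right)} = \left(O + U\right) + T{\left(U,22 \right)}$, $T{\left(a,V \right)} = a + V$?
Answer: $\frac{2051}{101241911} \approx 2.0258 \cdot 10^{-5}$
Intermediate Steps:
$T{\left(a,V \right)} = V + a$
$m{\left(O,U \right)} = 22 + O + 2 U$ ($m{\left(O,U \right)} = \left(O + U\right) + \left(22 + U\right) = 22 + O + 2 U$)
$C{\left(u \right)} = - \frac{u \left(u + \frac{-525 + u}{-573 + u}\right)}{7}$ ($C{\left(u \right)} = - \frac{u \left(u + \frac{u - 525}{u - 573}\right)}{7} = - \frac{u \left(u + \frac{-525 + u}{-573 + u}\right)}{7}$)
$H = \frac{101241911}{2051}$ ($H = \left(22 - 459 + 2 \left(-688\right)\right) - \frac{1}{7} \left(-599\right) \frac{1}{-573 - 599} \left(525 - \left(-599\right)^{2} + 572 \left(-599\right)\right) = \left(22 - 459 - 1376\right) - \frac{1}{7} \left(-599\right) \frac{1}{-1172} \left(525 - 358801 - 342628\right) = -1813 - \frac{1}{7} \left(-599\right) \left(- \frac{1}{1172}\right) \left(525 - 358801 - 342628\right) = -1813 - \frac{1}{7} \left(-599\right) \left(- \frac{1}{1172}\right) \left(-700904\right) = -1813 - - \frac{104960374}{2051} = -1813 + \frac{104960374}{2051} = \frac{101241911}{2051} \approx 49362.0$)
$\frac{1}{H} = \frac{1}{\frac{101241911}{2051}} = \frac{2051}{101241911}$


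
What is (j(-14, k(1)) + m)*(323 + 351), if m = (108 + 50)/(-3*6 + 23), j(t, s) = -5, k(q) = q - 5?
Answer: 89642/5 ≈ 17928.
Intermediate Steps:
k(q) = -5 + q
m = 158/5 (m = 158/(-18 + 23) = 158/5 ≈ 31.600)
(j(-14, k(1)) + m)*(323 + 351) = (-5 + 158/5)*(323 + 351) = (133/5)*674 = 89642/5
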